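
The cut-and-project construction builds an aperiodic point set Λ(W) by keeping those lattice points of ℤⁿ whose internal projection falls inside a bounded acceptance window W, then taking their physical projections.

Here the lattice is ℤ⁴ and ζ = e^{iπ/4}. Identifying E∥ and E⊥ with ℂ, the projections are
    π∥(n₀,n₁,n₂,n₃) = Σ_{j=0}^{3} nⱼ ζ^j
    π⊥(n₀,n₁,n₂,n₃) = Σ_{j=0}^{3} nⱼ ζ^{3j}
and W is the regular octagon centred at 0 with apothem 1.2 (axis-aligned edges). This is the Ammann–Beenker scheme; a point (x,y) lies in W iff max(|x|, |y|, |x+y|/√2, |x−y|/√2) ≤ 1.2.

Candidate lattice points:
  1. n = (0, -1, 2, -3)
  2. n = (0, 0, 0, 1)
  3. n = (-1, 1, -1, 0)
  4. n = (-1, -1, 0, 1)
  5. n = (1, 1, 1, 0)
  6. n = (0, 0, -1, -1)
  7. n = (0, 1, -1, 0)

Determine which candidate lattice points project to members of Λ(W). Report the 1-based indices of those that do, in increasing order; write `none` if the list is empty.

2, 4, 5, 6

With ζ = e^{iπ/4} the internal vectors are ζ^0,ζ^3,ζ^6,ζ^9.
candidate 1: n = (0, -1, 2, -3) → π⊥ ≈ (-1.4142, -4.8284); max(|x|,|y|,|x±y|/√2) = 4.8284 > 1.2 ⇒ ∉ W
candidate 2: n = (0, 0, 0, 1) → π⊥ ≈ (+0.7071, +0.7071); max(|x|,|y|,|x±y|/√2) = 1.0000 ≤ 1.2 ⇒ ∈ W
candidate 3: n = (-1, 1, -1, 0) → π⊥ ≈ (-1.7071, +1.7071); max(|x|,|y|,|x±y|/√2) = 2.4142 > 1.2 ⇒ ∉ W
candidate 4: n = (-1, -1, 0, 1) → π⊥ ≈ (+0.4142, +0.0000); max(|x|,|y|,|x±y|/√2) = 0.4142 ≤ 1.2 ⇒ ∈ W
candidate 5: n = (1, 1, 1, 0) → π⊥ ≈ (+0.2929, -0.2929); max(|x|,|y|,|x±y|/√2) = 0.4142 ≤ 1.2 ⇒ ∈ W
candidate 6: n = (0, 0, -1, -1) → π⊥ ≈ (-0.7071, +0.2929); max(|x|,|y|,|x±y|/√2) = 0.7071 ≤ 1.2 ⇒ ∈ W
candidate 7: n = (0, 1, -1, 0) → π⊥ ≈ (-0.7071, +1.7071); max(|x|,|y|,|x±y|/√2) = 1.7071 > 1.2 ⇒ ∉ W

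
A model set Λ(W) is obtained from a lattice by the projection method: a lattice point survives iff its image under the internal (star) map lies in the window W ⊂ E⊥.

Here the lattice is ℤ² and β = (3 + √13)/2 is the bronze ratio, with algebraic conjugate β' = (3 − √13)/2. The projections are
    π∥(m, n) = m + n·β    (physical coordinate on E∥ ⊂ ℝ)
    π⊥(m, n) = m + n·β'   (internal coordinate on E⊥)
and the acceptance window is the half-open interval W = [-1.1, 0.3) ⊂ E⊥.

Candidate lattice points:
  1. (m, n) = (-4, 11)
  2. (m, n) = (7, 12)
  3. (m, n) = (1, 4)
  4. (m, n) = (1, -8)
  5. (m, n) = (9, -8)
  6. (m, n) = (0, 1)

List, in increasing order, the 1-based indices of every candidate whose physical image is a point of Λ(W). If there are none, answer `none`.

3, 6

β' = (3−√13)/2 ≈ -0.30278.
[1] lift (-4,11): star map gives -7.33053; window check -1.1 ≤ -7.33053 < 0.3 is false → out
[2] lift (7,12): star map gives 3.36669; window check -1.1 ≤ 3.36669 < 0.3 is false → out
[3] lift (1,4): star map gives -0.21110; window check -1.1 ≤ -0.21110 < 0.3 is true → IN Λ
[4] lift (1,-8): star map gives 3.42221; window check -1.1 ≤ 3.42221 < 0.3 is false → out
[5] lift (9,-8): star map gives 11.42221; window check -1.1 ≤ 11.42221 < 0.3 is false → out
[6] lift (0,1): star map gives -0.30278; window check -1.1 ≤ -0.30278 < 0.3 is true → IN Λ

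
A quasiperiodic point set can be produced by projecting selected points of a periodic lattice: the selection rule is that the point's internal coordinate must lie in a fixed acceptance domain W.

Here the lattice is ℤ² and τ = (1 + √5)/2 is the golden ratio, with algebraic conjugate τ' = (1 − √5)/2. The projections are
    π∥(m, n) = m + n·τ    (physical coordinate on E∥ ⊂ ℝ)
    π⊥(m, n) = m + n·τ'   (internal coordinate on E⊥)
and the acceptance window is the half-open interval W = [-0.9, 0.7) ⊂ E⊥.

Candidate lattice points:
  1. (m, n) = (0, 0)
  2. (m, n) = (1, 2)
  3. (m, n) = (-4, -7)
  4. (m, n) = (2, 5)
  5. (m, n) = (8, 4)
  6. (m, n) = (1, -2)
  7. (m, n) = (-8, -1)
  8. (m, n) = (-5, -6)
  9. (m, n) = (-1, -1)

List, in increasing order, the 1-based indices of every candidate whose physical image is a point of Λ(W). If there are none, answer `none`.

τ' = (1−√5)/2 ≈ -0.618034.
candidate 1: (m,n)=(0,0) → π∥ = 0+0·τ ≈ 0.000000, π⊥ = 0+0·τ' ≈ 0.000000 ∈ [-0.9, 0.7) ⇒ IN Λ
candidate 2: (m,n)=(1,2) → π∥ = 1+2·τ ≈ 4.236068, π⊥ = 1+2·τ' ≈ -0.236068 ∈ [-0.9, 0.7) ⇒ IN Λ
candidate 3: (m,n)=(-4,-7) → π∥ = -4-7·τ ≈ -15.326238, π⊥ = -4-7·τ' ≈ 0.326238 ∈ [-0.9, 0.7) ⇒ IN Λ
candidate 4: (m,n)=(2,5) → π∥ = 2+5·τ ≈ 10.090170, π⊥ = 2+5·τ' ≈ -1.090170 ∉ [-0.9, 0.7) ⇒ out
candidate 5: (m,n)=(8,4) → π∥ = 8+4·τ ≈ 14.472136, π⊥ = 8+4·τ' ≈ 5.527864 ∉ [-0.9, 0.7) ⇒ out
candidate 6: (m,n)=(1,-2) → π∥ = 1-2·τ ≈ -2.236068, π⊥ = 1-2·τ' ≈ 2.236068 ∉ [-0.9, 0.7) ⇒ out
candidate 7: (m,n)=(-8,-1) → π∥ = -8-1·τ ≈ -9.618034, π⊥ = -8-1·τ' ≈ -7.381966 ∉ [-0.9, 0.7) ⇒ out
candidate 8: (m,n)=(-5,-6) → π∥ = -5-6·τ ≈ -14.708204, π⊥ = -5-6·τ' ≈ -1.291796 ∉ [-0.9, 0.7) ⇒ out
candidate 9: (m,n)=(-1,-1) → π∥ = -1-1·τ ≈ -2.618034, π⊥ = -1-1·τ' ≈ -0.381966 ∈ [-0.9, 0.7) ⇒ IN Λ

1, 2, 3, 9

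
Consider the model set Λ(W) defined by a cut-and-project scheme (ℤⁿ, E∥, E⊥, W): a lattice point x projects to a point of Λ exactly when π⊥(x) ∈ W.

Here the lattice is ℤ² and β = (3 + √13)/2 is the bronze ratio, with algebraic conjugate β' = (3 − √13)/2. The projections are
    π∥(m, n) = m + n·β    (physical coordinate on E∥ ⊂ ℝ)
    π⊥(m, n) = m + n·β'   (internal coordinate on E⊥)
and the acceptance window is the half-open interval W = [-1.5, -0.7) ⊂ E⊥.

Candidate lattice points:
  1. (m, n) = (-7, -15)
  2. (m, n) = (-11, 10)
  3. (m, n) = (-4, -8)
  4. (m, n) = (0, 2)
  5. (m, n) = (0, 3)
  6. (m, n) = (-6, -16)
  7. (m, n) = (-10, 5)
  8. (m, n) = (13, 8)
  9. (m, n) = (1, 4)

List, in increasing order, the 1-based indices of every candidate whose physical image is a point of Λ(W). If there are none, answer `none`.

β' = (3−√13)/2 ≈ -0.302776.
[1] lift (-7,-15): star map gives -2.458365; window check -1.5 ≤ -2.458365 < -0.7 is false → out
[2] lift (-11,10): star map gives -14.027756; window check -1.5 ≤ -14.027756 < -0.7 is false → out
[3] lift (-4,-8): star map gives -1.577795; window check -1.5 ≤ -1.577795 < -0.7 is false → out
[4] lift (0,2): star map gives -0.605551; window check -1.5 ≤ -0.605551 < -0.7 is false → out
[5] lift (0,3): star map gives -0.908327; window check -1.5 ≤ -0.908327 < -0.7 is true → IN Λ
[6] lift (-6,-16): star map gives -1.155590; window check -1.5 ≤ -1.155590 < -0.7 is true → IN Λ
[7] lift (-10,5): star map gives -11.513878; window check -1.5 ≤ -11.513878 < -0.7 is false → out
[8] lift (13,8): star map gives 10.577795; window check -1.5 ≤ 10.577795 < -0.7 is false → out
[9] lift (1,4): star map gives -0.211103; window check -1.5 ≤ -0.211103 < -0.7 is false → out

5, 6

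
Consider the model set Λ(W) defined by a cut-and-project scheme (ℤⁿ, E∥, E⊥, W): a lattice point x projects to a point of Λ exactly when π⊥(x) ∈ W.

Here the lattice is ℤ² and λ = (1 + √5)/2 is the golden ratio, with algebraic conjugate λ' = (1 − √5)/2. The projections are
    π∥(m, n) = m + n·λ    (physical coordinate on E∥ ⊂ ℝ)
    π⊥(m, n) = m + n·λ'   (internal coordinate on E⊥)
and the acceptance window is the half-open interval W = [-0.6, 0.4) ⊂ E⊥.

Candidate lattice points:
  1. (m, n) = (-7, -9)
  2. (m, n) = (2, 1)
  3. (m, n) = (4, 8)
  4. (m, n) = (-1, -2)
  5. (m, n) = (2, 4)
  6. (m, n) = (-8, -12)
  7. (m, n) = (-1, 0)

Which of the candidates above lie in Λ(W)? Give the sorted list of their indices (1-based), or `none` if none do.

4, 5, 6

λ' = (1−√5)/2 ≈ -0.61803.
[1] lift (-7,-9): star map gives -1.43769; window check -0.6 ≤ -1.43769 < 0.4 is false → out
[2] lift (2,1): star map gives 1.38197; window check -0.6 ≤ 1.38197 < 0.4 is false → out
[3] lift (4,8): star map gives -0.94427; window check -0.6 ≤ -0.94427 < 0.4 is false → out
[4] lift (-1,-2): star map gives 0.23607; window check -0.6 ≤ 0.23607 < 0.4 is true → IN Λ
[5] lift (2,4): star map gives -0.47214; window check -0.6 ≤ -0.47214 < 0.4 is true → IN Λ
[6] lift (-8,-12): star map gives -0.58359; window check -0.6 ≤ -0.58359 < 0.4 is true → IN Λ
[7] lift (-1,0): star map gives -1.00000; window check -0.6 ≤ -1.00000 < 0.4 is false → out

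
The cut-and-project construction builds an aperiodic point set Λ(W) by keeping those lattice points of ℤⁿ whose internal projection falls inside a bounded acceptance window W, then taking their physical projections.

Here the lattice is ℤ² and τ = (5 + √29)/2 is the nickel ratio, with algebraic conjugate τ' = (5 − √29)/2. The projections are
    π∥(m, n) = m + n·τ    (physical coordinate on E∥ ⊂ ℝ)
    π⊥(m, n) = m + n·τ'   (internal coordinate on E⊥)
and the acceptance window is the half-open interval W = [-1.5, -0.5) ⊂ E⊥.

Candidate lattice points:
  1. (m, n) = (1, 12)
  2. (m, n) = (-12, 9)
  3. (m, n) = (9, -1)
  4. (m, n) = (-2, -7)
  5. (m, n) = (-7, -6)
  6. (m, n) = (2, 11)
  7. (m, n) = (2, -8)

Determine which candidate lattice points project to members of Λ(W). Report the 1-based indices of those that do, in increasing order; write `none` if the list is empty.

1, 4

τ' = (5−√29)/2 ≈ -0.1926.
[1] lift (1,12): star map gives -1.3110; window check -1.5 ≤ -1.3110 < -0.5 is true → IN Λ
[2] lift (-12,9): star map gives -13.7332; window check -1.5 ≤ -13.7332 < -0.5 is false → out
[3] lift (9,-1): star map gives 9.1926; window check -1.5 ≤ 9.1926 < -0.5 is false → out
[4] lift (-2,-7): star map gives -0.6519; window check -1.5 ≤ -0.6519 < -0.5 is true → IN Λ
[5] lift (-7,-6): star map gives -5.8445; window check -1.5 ≤ -5.8445 < -0.5 is false → out
[6] lift (2,11): star map gives -0.1184; window check -1.5 ≤ -0.1184 < -0.5 is false → out
[7] lift (2,-8): star map gives 3.5407; window check -1.5 ≤ 3.5407 < -0.5 is false → out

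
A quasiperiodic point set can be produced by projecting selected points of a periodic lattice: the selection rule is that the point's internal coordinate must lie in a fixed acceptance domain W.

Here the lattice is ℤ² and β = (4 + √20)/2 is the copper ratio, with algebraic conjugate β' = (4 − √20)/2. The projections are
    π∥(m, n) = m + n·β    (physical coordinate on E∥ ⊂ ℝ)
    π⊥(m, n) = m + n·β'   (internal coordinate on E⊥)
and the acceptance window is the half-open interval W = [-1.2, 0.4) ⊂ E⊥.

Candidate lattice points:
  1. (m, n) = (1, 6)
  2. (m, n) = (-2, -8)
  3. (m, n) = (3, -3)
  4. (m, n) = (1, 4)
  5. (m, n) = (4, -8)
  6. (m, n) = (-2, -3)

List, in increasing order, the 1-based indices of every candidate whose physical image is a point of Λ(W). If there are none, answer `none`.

1, 2, 4

Numerically β ≈ 4.236068 and β' = −1/β ≈ -0.236068.
[1] lift (1,6): star map gives -0.416408; window check -1.2 ≤ -0.416408 < 0.4 is true → IN Λ
[2] lift (-2,-8): star map gives -0.111456; window check -1.2 ≤ -0.111456 < 0.4 is true → IN Λ
[3] lift (3,-3): star map gives 3.708204; window check -1.2 ≤ 3.708204 < 0.4 is false → out
[4] lift (1,4): star map gives 0.055728; window check -1.2 ≤ 0.055728 < 0.4 is true → IN Λ
[5] lift (4,-8): star map gives 5.888544; window check -1.2 ≤ 5.888544 < 0.4 is false → out
[6] lift (-2,-3): star map gives -1.291796; window check -1.2 ≤ -1.291796 < 0.4 is false → out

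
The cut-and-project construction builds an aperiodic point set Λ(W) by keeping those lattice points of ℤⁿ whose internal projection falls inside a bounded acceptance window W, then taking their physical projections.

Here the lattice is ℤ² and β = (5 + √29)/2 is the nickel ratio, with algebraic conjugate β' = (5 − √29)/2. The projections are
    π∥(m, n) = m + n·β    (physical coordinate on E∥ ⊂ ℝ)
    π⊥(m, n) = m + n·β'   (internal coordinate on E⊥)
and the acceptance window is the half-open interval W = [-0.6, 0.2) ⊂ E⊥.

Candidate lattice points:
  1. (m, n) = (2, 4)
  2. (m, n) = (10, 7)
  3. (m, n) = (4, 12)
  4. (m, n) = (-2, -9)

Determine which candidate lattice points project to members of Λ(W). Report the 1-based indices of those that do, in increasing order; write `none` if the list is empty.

4

Numerically β ≈ 5.192582 and β' = −1/β ≈ -0.192582.
#1 (2,4): internal coord 2 + (4)·β' = +1.229670; +1.229670 ∉ [-0.6, 0.2) → out
#2 (10,7): internal coord 10 + (7)·β' = +8.651923; +8.651923 ∉ [-0.6, 0.2) → out
#3 (4,12): internal coord 4 + (12)·β' = +1.689011; +1.689011 ∉ [-0.6, 0.2) → out
#4 (-2,-9): internal coord -2 + (-9)·β' = -0.266758; -0.266758 ∈ [-0.6, 0.2) → IN Λ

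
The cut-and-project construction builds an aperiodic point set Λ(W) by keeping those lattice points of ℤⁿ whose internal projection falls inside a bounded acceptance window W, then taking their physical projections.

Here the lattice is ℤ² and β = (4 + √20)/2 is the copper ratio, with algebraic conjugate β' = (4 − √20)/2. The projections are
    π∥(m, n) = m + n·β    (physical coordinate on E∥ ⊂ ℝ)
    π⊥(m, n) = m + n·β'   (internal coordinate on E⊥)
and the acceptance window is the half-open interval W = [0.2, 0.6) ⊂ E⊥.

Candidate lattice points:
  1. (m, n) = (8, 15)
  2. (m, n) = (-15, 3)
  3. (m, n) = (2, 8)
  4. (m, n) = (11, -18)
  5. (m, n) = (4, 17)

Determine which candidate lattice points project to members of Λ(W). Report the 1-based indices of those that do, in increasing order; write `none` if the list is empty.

β' = (4−√20)/2 ≈ -0.236068.
#1 (8,15): internal coord 8 + (15)·β' = +4.458980; +4.458980 ∉ [0.2, 0.6) → out
#2 (-15,3): internal coord -15 + (3)·β' = -15.708204; -15.708204 ∉ [0.2, 0.6) → out
#3 (2,8): internal coord 2 + (8)·β' = +0.111456; +0.111456 ∉ [0.2, 0.6) → out
#4 (11,-18): internal coord 11 + (-18)·β' = +15.249224; +15.249224 ∉ [0.2, 0.6) → out
#5 (4,17): internal coord 4 + (17)·β' = -0.013156; -0.013156 ∉ [0.2, 0.6) → out

none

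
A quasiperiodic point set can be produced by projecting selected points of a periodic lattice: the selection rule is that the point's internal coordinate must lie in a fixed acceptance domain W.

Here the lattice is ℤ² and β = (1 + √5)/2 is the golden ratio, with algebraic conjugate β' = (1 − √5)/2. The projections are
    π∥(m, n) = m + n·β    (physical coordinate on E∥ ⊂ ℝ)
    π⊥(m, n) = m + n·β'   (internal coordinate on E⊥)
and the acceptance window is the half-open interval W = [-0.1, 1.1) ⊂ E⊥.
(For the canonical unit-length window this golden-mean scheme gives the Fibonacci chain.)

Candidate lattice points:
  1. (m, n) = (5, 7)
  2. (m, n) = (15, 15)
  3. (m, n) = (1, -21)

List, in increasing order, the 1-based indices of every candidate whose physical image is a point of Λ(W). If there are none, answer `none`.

1

Compute β' = (1−√5)/2 = -0.61803, so π⊥(m,n) = m -0.61803·n.
candidate 1: (m,n)=(5,7) → π∥ = 5+7·β ≈ 16.32624, π⊥ = 5+7·β' ≈ 0.67376 ∈ [-0.1, 1.1) ⇒ IN Λ
candidate 2: (m,n)=(15,15) → π∥ = 15+15·β ≈ 39.27051, π⊥ = 15+15·β' ≈ 5.72949 ∉ [-0.1, 1.1) ⇒ out
candidate 3: (m,n)=(1,-21) → π∥ = 1-21·β ≈ -32.97871, π⊥ = 1-21·β' ≈ 13.97871 ∉ [-0.1, 1.1) ⇒ out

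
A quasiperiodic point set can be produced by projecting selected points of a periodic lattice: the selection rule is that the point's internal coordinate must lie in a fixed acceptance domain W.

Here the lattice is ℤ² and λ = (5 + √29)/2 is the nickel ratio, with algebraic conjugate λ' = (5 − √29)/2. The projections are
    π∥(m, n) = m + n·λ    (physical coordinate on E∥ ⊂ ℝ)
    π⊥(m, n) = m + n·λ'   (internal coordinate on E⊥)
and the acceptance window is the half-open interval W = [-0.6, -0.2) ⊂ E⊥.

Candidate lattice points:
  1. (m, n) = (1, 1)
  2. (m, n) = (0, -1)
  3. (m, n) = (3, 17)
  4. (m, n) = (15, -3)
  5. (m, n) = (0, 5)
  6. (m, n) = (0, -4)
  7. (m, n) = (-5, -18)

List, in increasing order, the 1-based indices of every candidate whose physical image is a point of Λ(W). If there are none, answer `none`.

Numerically λ ≈ 5.1926 and λ' = −1/λ ≈ -0.1926.
[1] lift (1,1): star map gives 0.8074; window check -0.6 ≤ 0.8074 < -0.2 is false → out
[2] lift (0,-1): star map gives 0.1926; window check -0.6 ≤ 0.1926 < -0.2 is false → out
[3] lift (3,17): star map gives -0.2739; window check -0.6 ≤ -0.2739 < -0.2 is true → IN Λ
[4] lift (15,-3): star map gives 15.5777; window check -0.6 ≤ 15.5777 < -0.2 is false → out
[5] lift (0,5): star map gives -0.9629; window check -0.6 ≤ -0.9629 < -0.2 is false → out
[6] lift (0,-4): star map gives 0.7703; window check -0.6 ≤ 0.7703 < -0.2 is false → out
[7] lift (-5,-18): star map gives -1.5335; window check -0.6 ≤ -1.5335 < -0.2 is false → out

3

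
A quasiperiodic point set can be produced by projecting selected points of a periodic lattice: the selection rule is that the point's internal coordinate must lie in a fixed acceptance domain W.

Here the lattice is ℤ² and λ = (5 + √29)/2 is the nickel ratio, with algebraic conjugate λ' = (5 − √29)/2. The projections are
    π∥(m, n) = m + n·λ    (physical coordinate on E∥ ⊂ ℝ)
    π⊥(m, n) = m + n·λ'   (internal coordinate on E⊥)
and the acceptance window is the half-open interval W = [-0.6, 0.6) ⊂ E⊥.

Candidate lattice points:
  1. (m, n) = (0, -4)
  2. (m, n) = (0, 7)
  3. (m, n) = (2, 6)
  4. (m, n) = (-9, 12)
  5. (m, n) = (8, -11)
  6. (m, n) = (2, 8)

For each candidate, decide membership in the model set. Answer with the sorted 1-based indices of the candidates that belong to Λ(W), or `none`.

6

Compute λ' = (5−√29)/2 = -0.19258, so π⊥(m,n) = m -0.19258·n.
[1] lift (0,-4): star map gives 0.77033; window check -0.6 ≤ 0.77033 < 0.6 is false → out
[2] lift (0,7): star map gives -1.34808; window check -0.6 ≤ -1.34808 < 0.6 is false → out
[3] lift (2,6): star map gives 0.84451; window check -0.6 ≤ 0.84451 < 0.6 is false → out
[4] lift (-9,12): star map gives -11.31099; window check -0.6 ≤ -11.31099 < 0.6 is false → out
[5] lift (8,-11): star map gives 10.11841; window check -0.6 ≤ 10.11841 < 0.6 is false → out
[6] lift (2,8): star map gives 0.45934; window check -0.6 ≤ 0.45934 < 0.6 is true → IN Λ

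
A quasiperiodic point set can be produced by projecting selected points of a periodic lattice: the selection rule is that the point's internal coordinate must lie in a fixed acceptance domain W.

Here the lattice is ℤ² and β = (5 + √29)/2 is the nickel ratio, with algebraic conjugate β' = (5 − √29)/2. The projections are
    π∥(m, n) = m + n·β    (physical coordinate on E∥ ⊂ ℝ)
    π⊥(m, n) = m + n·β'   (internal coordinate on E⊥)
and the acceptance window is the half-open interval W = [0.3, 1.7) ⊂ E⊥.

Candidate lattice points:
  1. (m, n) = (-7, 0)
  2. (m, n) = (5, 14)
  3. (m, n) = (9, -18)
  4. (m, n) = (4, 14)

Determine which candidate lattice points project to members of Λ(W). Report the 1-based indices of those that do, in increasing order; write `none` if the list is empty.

Numerically β ≈ 5.19258 and β' = −1/β ≈ -0.19258.
[1] lift (-7,0): star map gives -7.00000; window check 0.3 ≤ -7.00000 < 1.7 is false → out
[2] lift (5,14): star map gives 2.30385; window check 0.3 ≤ 2.30385 < 1.7 is false → out
[3] lift (9,-18): star map gives 12.46648; window check 0.3 ≤ 12.46648 < 1.7 is false → out
[4] lift (4,14): star map gives 1.30385; window check 0.3 ≤ 1.30385 < 1.7 is true → IN Λ

4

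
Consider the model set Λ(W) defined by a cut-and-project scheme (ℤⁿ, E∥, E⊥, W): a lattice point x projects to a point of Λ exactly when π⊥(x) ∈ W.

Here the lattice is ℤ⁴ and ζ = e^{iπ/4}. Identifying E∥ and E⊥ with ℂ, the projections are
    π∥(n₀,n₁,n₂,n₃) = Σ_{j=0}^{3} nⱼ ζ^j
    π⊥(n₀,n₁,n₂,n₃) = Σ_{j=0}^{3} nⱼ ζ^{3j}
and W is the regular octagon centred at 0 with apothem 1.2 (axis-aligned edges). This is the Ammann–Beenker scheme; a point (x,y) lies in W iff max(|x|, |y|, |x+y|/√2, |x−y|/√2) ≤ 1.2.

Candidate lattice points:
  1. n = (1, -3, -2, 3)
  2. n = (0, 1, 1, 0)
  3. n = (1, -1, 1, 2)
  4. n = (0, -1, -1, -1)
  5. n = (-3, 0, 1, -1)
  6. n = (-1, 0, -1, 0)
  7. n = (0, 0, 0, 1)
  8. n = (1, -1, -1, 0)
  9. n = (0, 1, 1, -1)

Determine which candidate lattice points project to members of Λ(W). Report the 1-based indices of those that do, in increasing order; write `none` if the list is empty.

Internal map: ζ^{3j} for j=0..3 gives (1,0), (−√2/2,√2/2), (0,−1), (√2/2,√2/2).
candidate 1: n = (1, -3, -2, 3) → π⊥ ≈ (+5.242641, +2.000000); max(|x|,|y|,|x±y|/√2) = 5.242641 > 1.2 ⇒ ∉ W
candidate 2: n = (0, 1, 1, 0) → π⊥ ≈ (-0.707107, -0.292893); max(|x|,|y|,|x±y|/√2) = 0.707107 ≤ 1.2 ⇒ ∈ W
candidate 3: n = (1, -1, 1, 2) → π⊥ ≈ (+3.121320, -0.292893); max(|x|,|y|,|x±y|/√2) = 3.121320 > 1.2 ⇒ ∉ W
candidate 4: n = (0, -1, -1, -1) → π⊥ ≈ (+0.000000, -0.414214); max(|x|,|y|,|x±y|/√2) = 0.414214 ≤ 1.2 ⇒ ∈ W
candidate 5: n = (-3, 0, 1, -1) → π⊥ ≈ (-3.707107, -1.707107); max(|x|,|y|,|x±y|/√2) = 3.828427 > 1.2 ⇒ ∉ W
candidate 6: n = (-1, 0, -1, 0) → π⊥ ≈ (-1.000000, +1.000000); max(|x|,|y|,|x±y|/√2) = 1.414214 > 1.2 ⇒ ∉ W
candidate 7: n = (0, 0, 0, 1) → π⊥ ≈ (+0.707107, +0.707107); max(|x|,|y|,|x±y|/√2) = 1.000000 ≤ 1.2 ⇒ ∈ W
candidate 8: n = (1, -1, -1, 0) → π⊥ ≈ (+1.707107, +0.292893); max(|x|,|y|,|x±y|/√2) = 1.707107 > 1.2 ⇒ ∉ W
candidate 9: n = (0, 1, 1, -1) → π⊥ ≈ (-1.414214, -1.000000); max(|x|,|y|,|x±y|/√2) = 1.707107 > 1.2 ⇒ ∉ W

2, 4, 7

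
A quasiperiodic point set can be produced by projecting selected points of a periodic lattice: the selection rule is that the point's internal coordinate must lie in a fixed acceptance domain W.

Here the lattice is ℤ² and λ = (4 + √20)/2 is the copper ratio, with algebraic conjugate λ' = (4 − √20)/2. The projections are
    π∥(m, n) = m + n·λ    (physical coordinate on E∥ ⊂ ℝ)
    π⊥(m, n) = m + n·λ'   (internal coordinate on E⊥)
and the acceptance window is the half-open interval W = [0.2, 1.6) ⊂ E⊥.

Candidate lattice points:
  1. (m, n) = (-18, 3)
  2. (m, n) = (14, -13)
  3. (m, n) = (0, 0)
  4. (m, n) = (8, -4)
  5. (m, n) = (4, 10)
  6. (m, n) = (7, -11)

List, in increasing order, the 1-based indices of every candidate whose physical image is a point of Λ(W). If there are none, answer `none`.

none

Numerically λ ≈ 4.236068 and λ' = −1/λ ≈ -0.236068.
candidate 1: (m,n)=(-18,3) → π∥ = -18+3·λ ≈ -5.291796, π⊥ = -18+3·λ' ≈ -18.708204 ∉ [0.2, 1.6) ⇒ out
candidate 2: (m,n)=(14,-13) → π∥ = 14-13·λ ≈ -41.068884, π⊥ = 14-13·λ' ≈ 17.068884 ∉ [0.2, 1.6) ⇒ out
candidate 3: (m,n)=(0,0) → π∥ = 0+0·λ ≈ 0.000000, π⊥ = 0+0·λ' ≈ 0.000000 ∉ [0.2, 1.6) ⇒ out
candidate 4: (m,n)=(8,-4) → π∥ = 8-4·λ ≈ -8.944272, π⊥ = 8-4·λ' ≈ 8.944272 ∉ [0.2, 1.6) ⇒ out
candidate 5: (m,n)=(4,10) → π∥ = 4+10·λ ≈ 46.360680, π⊥ = 4+10·λ' ≈ 1.639320 ∉ [0.2, 1.6) ⇒ out
candidate 6: (m,n)=(7,-11) → π∥ = 7-11·λ ≈ -39.596748, π⊥ = 7-11·λ' ≈ 9.596748 ∉ [0.2, 1.6) ⇒ out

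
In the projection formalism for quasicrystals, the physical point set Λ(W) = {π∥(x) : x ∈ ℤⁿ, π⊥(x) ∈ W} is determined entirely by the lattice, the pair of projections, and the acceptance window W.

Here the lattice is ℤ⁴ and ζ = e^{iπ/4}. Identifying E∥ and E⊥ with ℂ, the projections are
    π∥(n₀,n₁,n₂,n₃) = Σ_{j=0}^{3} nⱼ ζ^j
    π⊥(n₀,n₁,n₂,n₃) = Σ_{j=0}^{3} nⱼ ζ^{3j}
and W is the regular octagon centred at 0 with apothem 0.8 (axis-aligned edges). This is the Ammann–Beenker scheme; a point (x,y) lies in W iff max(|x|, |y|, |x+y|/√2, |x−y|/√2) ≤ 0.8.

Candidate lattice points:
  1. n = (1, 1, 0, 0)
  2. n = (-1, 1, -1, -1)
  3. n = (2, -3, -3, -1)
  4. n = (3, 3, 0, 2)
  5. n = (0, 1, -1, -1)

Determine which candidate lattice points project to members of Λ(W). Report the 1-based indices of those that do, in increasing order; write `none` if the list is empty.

π⊥(n) = n₀ + n₁ζ³ + n₂ζ⁶ + n₃ζ⁹ where ζ = e^{iπ/4}.
candidate 1: n = (1, 1, 0, 0) → π⊥ ≈ (+0.29289, +0.70711); max(|x|,|y|,|x±y|/√2) = 0.70711 ≤ 0.8 ⇒ ∈ W
candidate 2: n = (-1, 1, -1, -1) → π⊥ ≈ (-2.41421, +1.00000); max(|x|,|y|,|x±y|/√2) = 2.41421 > 0.8 ⇒ ∉ W
candidate 3: n = (2, -3, -3, -1) → π⊥ ≈ (+3.41421, +0.17157); max(|x|,|y|,|x±y|/√2) = 3.41421 > 0.8 ⇒ ∉ W
candidate 4: n = (3, 3, 0, 2) → π⊥ ≈ (+2.29289, +3.53553); max(|x|,|y|,|x±y|/√2) = 4.12132 > 0.8 ⇒ ∉ W
candidate 5: n = (0, 1, -1, -1) → π⊥ ≈ (-1.41421, +1.00000); max(|x|,|y|,|x±y|/√2) = 1.70711 > 0.8 ⇒ ∉ W

1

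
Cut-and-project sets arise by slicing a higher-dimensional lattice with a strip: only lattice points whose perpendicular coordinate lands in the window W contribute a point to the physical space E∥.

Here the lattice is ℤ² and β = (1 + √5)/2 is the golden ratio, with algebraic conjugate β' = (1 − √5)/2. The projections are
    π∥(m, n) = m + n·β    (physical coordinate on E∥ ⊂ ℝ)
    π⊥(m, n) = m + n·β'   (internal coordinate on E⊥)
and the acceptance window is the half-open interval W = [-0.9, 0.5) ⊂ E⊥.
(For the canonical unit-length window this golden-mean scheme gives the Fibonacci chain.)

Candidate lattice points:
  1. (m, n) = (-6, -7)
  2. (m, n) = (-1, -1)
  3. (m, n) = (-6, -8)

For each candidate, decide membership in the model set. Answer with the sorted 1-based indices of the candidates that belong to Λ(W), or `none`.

2

Numerically β ≈ 1.61803 and β' = −1/β ≈ -0.61803.
[1] lift (-6,-7): star map gives -1.67376; window check -0.9 ≤ -1.67376 < 0.5 is false → out
[2] lift (-1,-1): star map gives -0.38197; window check -0.9 ≤ -0.38197 < 0.5 is true → IN Λ
[3] lift (-6,-8): star map gives -1.05573; window check -0.9 ≤ -1.05573 < 0.5 is false → out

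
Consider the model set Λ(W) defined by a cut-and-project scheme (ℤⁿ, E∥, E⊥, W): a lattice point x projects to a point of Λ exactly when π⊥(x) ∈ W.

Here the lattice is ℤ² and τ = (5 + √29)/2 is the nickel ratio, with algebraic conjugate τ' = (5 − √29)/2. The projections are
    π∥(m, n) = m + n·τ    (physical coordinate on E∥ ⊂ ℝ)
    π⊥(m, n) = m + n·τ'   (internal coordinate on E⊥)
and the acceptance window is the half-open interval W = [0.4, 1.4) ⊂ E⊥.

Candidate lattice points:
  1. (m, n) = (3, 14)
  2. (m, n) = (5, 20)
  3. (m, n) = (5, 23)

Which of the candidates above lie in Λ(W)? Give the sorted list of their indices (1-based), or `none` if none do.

2, 3

Compute τ' = (5−√29)/2 = -0.1926, so π⊥(m,n) = m -0.1926·n.
candidate 1: (m,n)=(3,14) → π∥ = 3+14·τ ≈ 75.6962, π⊥ = 3+14·τ' ≈ 0.3038 ∉ [0.4, 1.4) ⇒ out
candidate 2: (m,n)=(5,20) → π∥ = 5+20·τ ≈ 108.8516, π⊥ = 5+20·τ' ≈ 1.1484 ∈ [0.4, 1.4) ⇒ IN Λ
candidate 3: (m,n)=(5,23) → π∥ = 5+23·τ ≈ 124.4294, π⊥ = 5+23·τ' ≈ 0.5706 ∈ [0.4, 1.4) ⇒ IN Λ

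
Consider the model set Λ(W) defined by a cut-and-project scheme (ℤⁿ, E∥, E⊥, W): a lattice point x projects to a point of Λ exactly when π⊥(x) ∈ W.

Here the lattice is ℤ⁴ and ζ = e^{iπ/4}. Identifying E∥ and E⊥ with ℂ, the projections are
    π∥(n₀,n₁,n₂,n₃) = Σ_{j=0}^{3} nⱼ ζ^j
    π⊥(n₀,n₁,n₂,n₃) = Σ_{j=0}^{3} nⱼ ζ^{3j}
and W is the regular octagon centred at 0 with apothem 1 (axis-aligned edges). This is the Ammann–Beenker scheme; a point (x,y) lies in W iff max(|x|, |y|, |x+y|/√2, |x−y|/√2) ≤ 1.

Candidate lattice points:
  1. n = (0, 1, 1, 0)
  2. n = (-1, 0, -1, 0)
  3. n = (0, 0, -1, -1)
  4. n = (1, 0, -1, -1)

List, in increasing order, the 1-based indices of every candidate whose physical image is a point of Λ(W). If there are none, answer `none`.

1, 3, 4

Internal map: ζ^{3j} for j=0..3 gives (1,0), (−√2/2,√2/2), (0,−1), (√2/2,√2/2).
candidate 1: n = (0, 1, 1, 0) → π⊥ ≈ (-0.707107, -0.292893); max(|x|,|y|,|x±y|/√2) = 0.707107 ≤ 1 ⇒ ∈ W
candidate 2: n = (-1, 0, -1, 0) → π⊥ ≈ (-1.000000, +1.000000); max(|x|,|y|,|x±y|/√2) = 1.414214 > 1 ⇒ ∉ W
candidate 3: n = (0, 0, -1, -1) → π⊥ ≈ (-0.707107, +0.292893); max(|x|,|y|,|x±y|/√2) = 0.707107 ≤ 1 ⇒ ∈ W
candidate 4: n = (1, 0, -1, -1) → π⊥ ≈ (+0.292893, +0.292893); max(|x|,|y|,|x±y|/√2) = 0.414214 ≤ 1 ⇒ ∈ W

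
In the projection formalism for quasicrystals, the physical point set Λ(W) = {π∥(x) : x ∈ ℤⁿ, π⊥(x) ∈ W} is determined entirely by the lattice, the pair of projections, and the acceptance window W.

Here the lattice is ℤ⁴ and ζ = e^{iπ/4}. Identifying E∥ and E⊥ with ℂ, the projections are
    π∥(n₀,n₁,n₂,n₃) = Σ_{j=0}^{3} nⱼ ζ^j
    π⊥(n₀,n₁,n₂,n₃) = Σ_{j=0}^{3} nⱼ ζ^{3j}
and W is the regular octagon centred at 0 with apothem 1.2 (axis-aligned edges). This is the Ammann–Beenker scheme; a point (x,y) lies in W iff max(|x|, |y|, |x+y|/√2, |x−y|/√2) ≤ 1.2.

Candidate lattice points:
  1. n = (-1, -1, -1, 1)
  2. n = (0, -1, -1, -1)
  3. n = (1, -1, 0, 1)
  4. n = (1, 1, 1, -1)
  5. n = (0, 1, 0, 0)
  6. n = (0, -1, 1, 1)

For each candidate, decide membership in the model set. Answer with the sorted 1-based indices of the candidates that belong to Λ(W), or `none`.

With ζ = e^{iπ/4} the internal vectors are ζ^0,ζ^3,ζ^6,ζ^9.
#1 (-1, -1, -1, 1): internal (0.4142, 1.0000); octagon support 1.0000 vs apothem 1.2 → ∈ W
#2 (0, -1, -1, -1): internal (0.0000, -0.4142); octagon support 0.4142 vs apothem 1.2 → ∈ W
#3 (1, -1, 0, 1): internal (2.4142, 0.0000); octagon support 2.4142 vs apothem 1.2 → ∉ W
#4 (1, 1, 1, -1): internal (-0.4142, -1.0000); octagon support 1.0000 vs apothem 1.2 → ∈ W
#5 (0, 1, 0, 0): internal (-0.7071, 0.7071); octagon support 1.0000 vs apothem 1.2 → ∈ W
#6 (0, -1, 1, 1): internal (1.4142, -1.0000); octagon support 1.7071 vs apothem 1.2 → ∉ W

1, 2, 4, 5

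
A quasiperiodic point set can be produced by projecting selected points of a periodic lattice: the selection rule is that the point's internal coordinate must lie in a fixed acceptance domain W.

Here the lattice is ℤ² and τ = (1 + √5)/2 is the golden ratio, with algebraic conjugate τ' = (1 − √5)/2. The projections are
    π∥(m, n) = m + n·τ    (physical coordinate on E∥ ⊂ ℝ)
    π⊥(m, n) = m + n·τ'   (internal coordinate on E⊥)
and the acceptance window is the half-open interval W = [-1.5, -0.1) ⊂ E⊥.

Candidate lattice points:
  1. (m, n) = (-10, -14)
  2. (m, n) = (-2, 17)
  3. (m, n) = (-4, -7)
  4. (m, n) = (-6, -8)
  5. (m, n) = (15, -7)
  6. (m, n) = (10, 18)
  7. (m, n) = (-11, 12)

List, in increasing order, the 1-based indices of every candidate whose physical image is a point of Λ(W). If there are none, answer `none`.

Compute τ' = (1−√5)/2 = -0.61803, so π⊥(m,n) = m -0.61803·n.
candidate 1: (m,n)=(-10,-14) → π∥ = -10-14·τ ≈ -32.65248, π⊥ = -10-14·τ' ≈ -1.34752 ∈ [-1.5, -0.1) ⇒ IN Λ
candidate 2: (m,n)=(-2,17) → π∥ = -2+17·τ ≈ 25.50658, π⊥ = -2+17·τ' ≈ -12.50658 ∉ [-1.5, -0.1) ⇒ out
candidate 3: (m,n)=(-4,-7) → π∥ = -4-7·τ ≈ -15.32624, π⊥ = -4-7·τ' ≈ 0.32624 ∉ [-1.5, -0.1) ⇒ out
candidate 4: (m,n)=(-6,-8) → π∥ = -6-8·τ ≈ -18.94427, π⊥ = -6-8·τ' ≈ -1.05573 ∈ [-1.5, -0.1) ⇒ IN Λ
candidate 5: (m,n)=(15,-7) → π∥ = 15-7·τ ≈ 3.67376, π⊥ = 15-7·τ' ≈ 19.32624 ∉ [-1.5, -0.1) ⇒ out
candidate 6: (m,n)=(10,18) → π∥ = 10+18·τ ≈ 39.12461, π⊥ = 10+18·τ' ≈ -1.12461 ∈ [-1.5, -0.1) ⇒ IN Λ
candidate 7: (m,n)=(-11,12) → π∥ = -11+12·τ ≈ 8.41641, π⊥ = -11+12·τ' ≈ -18.41641 ∉ [-1.5, -0.1) ⇒ out

1, 4, 6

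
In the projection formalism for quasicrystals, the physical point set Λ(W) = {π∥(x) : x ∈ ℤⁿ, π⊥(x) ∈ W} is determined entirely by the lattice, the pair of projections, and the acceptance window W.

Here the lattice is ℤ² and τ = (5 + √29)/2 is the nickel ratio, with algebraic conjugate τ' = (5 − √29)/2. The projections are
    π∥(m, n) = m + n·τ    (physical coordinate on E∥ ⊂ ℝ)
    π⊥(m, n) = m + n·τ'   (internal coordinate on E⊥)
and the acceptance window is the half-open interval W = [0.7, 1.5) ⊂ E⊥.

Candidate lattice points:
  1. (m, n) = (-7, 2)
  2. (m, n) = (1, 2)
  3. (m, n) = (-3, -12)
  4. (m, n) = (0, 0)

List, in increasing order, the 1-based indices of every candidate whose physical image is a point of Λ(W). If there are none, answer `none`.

Numerically τ ≈ 5.1926 and τ' = −1/τ ≈ -0.1926.
#1 (-7,2): internal coord -7 + (2)·τ' = -7.3852; -7.3852 ∉ [0.7, 1.5) → out
#2 (1,2): internal coord 1 + (2)·τ' = +0.6148; +0.6148 ∉ [0.7, 1.5) → out
#3 (-3,-12): internal coord -3 + (-12)·τ' = -0.6890; -0.6890 ∉ [0.7, 1.5) → out
#4 (0,0): internal coord 0 + (0)·τ' = +0.0000; +0.0000 ∉ [0.7, 1.5) → out

none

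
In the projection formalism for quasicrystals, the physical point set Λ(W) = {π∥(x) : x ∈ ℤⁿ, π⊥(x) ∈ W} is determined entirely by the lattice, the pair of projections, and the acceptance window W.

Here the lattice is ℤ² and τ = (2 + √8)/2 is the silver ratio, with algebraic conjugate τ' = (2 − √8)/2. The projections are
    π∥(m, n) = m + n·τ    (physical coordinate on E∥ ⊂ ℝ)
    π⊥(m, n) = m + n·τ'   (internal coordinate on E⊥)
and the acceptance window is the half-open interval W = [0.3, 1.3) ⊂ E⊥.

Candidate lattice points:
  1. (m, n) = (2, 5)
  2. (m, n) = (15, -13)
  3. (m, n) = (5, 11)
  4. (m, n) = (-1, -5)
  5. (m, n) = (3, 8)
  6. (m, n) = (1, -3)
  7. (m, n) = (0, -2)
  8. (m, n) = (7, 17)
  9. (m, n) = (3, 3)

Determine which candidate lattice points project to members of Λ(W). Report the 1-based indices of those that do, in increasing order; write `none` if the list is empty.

3, 4, 7

Compute τ' = (2−√8)/2 = -0.41421, so π⊥(m,n) = m -0.41421·n.
candidate 1: (m,n)=(2,5) → π∥ = 2+5·τ ≈ 14.07107, π⊥ = 2+5·τ' ≈ -0.07107 ∉ [0.3, 1.3) ⇒ out
candidate 2: (m,n)=(15,-13) → π∥ = 15-13·τ ≈ -16.38478, π⊥ = 15-13·τ' ≈ 20.38478 ∉ [0.3, 1.3) ⇒ out
candidate 3: (m,n)=(5,11) → π∥ = 5+11·τ ≈ 31.55635, π⊥ = 5+11·τ' ≈ 0.44365 ∈ [0.3, 1.3) ⇒ IN Λ
candidate 4: (m,n)=(-1,-5) → π∥ = -1-5·τ ≈ -13.07107, π⊥ = -1-5·τ' ≈ 1.07107 ∈ [0.3, 1.3) ⇒ IN Λ
candidate 5: (m,n)=(3,8) → π∥ = 3+8·τ ≈ 22.31371, π⊥ = 3+8·τ' ≈ -0.31371 ∉ [0.3, 1.3) ⇒ out
candidate 6: (m,n)=(1,-3) → π∥ = 1-3·τ ≈ -6.24264, π⊥ = 1-3·τ' ≈ 2.24264 ∉ [0.3, 1.3) ⇒ out
candidate 7: (m,n)=(0,-2) → π∥ = 0-2·τ ≈ -4.82843, π⊥ = 0-2·τ' ≈ 0.82843 ∈ [0.3, 1.3) ⇒ IN Λ
candidate 8: (m,n)=(7,17) → π∥ = 7+17·τ ≈ 48.04163, π⊥ = 7+17·τ' ≈ -0.04163 ∉ [0.3, 1.3) ⇒ out
candidate 9: (m,n)=(3,3) → π∥ = 3+3·τ ≈ 10.24264, π⊥ = 3+3·τ' ≈ 1.75736 ∉ [0.3, 1.3) ⇒ out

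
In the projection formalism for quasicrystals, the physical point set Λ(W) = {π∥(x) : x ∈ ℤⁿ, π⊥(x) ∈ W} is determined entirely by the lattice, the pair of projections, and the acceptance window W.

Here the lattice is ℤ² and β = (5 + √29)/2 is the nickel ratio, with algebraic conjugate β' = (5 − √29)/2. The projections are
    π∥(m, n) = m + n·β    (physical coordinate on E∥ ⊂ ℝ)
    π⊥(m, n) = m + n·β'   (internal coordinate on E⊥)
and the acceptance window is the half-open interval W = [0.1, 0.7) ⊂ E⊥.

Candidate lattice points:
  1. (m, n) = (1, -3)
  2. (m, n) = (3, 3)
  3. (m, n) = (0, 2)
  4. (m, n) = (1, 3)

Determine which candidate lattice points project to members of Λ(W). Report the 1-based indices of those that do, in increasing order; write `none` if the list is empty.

4

Numerically β ≈ 5.1926 and β' = −1/β ≈ -0.1926.
candidate 1: (m,n)=(1,-3) → π∥ = 1-3·β ≈ -14.5777, π⊥ = 1-3·β' ≈ 1.5777 ∉ [0.1, 0.7) ⇒ out
candidate 2: (m,n)=(3,3) → π∥ = 3+3·β ≈ 18.5777, π⊥ = 3+3·β' ≈ 2.4223 ∉ [0.1, 0.7) ⇒ out
candidate 3: (m,n)=(0,2) → π∥ = 0+2·β ≈ 10.3852, π⊥ = 0+2·β' ≈ -0.3852 ∉ [0.1, 0.7) ⇒ out
candidate 4: (m,n)=(1,3) → π∥ = 1+3·β ≈ 16.5777, π⊥ = 1+3·β' ≈ 0.4223 ∈ [0.1, 0.7) ⇒ IN Λ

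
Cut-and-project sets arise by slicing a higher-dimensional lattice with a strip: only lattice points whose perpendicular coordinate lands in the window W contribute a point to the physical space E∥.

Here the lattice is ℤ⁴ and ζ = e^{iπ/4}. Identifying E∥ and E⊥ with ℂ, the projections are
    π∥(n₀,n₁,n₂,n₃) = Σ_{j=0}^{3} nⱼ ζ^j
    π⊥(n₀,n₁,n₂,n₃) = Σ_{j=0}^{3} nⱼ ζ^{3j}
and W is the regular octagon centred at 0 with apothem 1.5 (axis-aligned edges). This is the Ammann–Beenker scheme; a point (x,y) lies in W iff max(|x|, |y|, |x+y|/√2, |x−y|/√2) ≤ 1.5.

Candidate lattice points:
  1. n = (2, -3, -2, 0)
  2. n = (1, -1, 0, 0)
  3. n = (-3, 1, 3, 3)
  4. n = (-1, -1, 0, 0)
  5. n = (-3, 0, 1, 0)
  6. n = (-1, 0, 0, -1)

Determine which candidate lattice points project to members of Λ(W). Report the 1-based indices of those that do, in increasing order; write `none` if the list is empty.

π⊥(n) = n₀ + n₁ζ³ + n₂ζ⁶ + n₃ζ⁹ where ζ = e^{iπ/4}.
candidate 1: n = (2, -3, -2, 0) → π⊥ ≈ (+4.121320, -0.121320); max(|x|,|y|,|x±y|/√2) = 4.121320 > 1.5 ⇒ ∉ W
candidate 2: n = (1, -1, 0, 0) → π⊥ ≈ (+1.707107, -0.707107); max(|x|,|y|,|x±y|/√2) = 1.707107 > 1.5 ⇒ ∉ W
candidate 3: n = (-3, 1, 3, 3) → π⊥ ≈ (-1.585786, -0.171573); max(|x|,|y|,|x±y|/√2) = 1.585786 > 1.5 ⇒ ∉ W
candidate 4: n = (-1, -1, 0, 0) → π⊥ ≈ (-0.292893, -0.707107); max(|x|,|y|,|x±y|/√2) = 0.707107 ≤ 1.5 ⇒ ∈ W
candidate 5: n = (-3, 0, 1, 0) → π⊥ ≈ (-3.000000, -1.000000); max(|x|,|y|,|x±y|/√2) = 3.000000 > 1.5 ⇒ ∉ W
candidate 6: n = (-1, 0, 0, -1) → π⊥ ≈ (-1.707107, -0.707107); max(|x|,|y|,|x±y|/√2) = 1.707107 > 1.5 ⇒ ∉ W

4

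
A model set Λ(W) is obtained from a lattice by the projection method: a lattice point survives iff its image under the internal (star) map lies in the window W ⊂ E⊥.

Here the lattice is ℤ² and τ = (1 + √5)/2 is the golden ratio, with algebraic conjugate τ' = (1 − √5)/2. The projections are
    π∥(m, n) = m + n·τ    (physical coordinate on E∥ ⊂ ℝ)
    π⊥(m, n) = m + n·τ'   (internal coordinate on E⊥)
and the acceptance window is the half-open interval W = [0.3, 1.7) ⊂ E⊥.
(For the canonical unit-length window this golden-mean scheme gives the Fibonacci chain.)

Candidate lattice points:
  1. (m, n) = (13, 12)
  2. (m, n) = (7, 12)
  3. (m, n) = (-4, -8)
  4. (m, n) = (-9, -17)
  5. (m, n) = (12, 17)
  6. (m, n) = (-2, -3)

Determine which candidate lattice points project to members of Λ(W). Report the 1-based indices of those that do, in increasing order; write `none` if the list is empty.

3, 4, 5

Numerically τ ≈ 1.618034 and τ' = −1/τ ≈ -0.618034.
[1] lift (13,12): star map gives 5.583592; window check 0.3 ≤ 5.583592 < 1.7 is false → out
[2] lift (7,12): star map gives -0.416408; window check 0.3 ≤ -0.416408 < 1.7 is false → out
[3] lift (-4,-8): star map gives 0.944272; window check 0.3 ≤ 0.944272 < 1.7 is true → IN Λ
[4] lift (-9,-17): star map gives 1.506578; window check 0.3 ≤ 1.506578 < 1.7 is true → IN Λ
[5] lift (12,17): star map gives 1.493422; window check 0.3 ≤ 1.493422 < 1.7 is true → IN Λ
[6] lift (-2,-3): star map gives -0.145898; window check 0.3 ≤ -0.145898 < 1.7 is false → out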